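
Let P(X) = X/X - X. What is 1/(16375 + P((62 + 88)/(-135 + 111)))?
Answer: 4/65529 ≈ 6.1042e-5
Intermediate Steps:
P(X) = 1 - X
1/(16375 + P((62 + 88)/(-135 + 111))) = 1/(16375 + (1 - (62 + 88)/(-135 + 111))) = 1/(16375 + (1 - 150/(-24))) = 1/(16375 + (1 - 150*(-1)/24)) = 1/(16375 + (1 - 1*(-25/4))) = 1/(16375 + (1 + 25/4)) = 1/(16375 + 29/4) = 1/(65529/4) = 4/65529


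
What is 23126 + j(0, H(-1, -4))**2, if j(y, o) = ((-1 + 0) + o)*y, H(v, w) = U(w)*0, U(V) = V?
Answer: 23126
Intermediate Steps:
H(v, w) = 0 (H(v, w) = w*0 = 0)
j(y, o) = y*(-1 + o) (j(y, o) = (-1 + o)*y = y*(-1 + o))
23126 + j(0, H(-1, -4))**2 = 23126 + (0*(-1 + 0))**2 = 23126 + (0*(-1))**2 = 23126 + 0**2 = 23126 + 0 = 23126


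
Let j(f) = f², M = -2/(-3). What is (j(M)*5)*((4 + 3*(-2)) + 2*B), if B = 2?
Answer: 40/9 ≈ 4.4444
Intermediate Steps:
M = ⅔ (M = -2*(-⅓) = ⅔ ≈ 0.66667)
(j(M)*5)*((4 + 3*(-2)) + 2*B) = ((⅔)²*5)*((4 + 3*(-2)) + 2*2) = ((4/9)*5)*((4 - 6) + 4) = 20*(-2 + 4)/9 = (20/9)*2 = 40/9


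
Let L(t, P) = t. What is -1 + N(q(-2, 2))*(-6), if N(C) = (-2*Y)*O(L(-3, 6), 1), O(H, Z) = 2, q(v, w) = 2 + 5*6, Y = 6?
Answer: 143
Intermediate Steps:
q(v, w) = 32 (q(v, w) = 2 + 30 = 32)
N(C) = -24 (N(C) = -2*6*2 = -12*2 = -24)
-1 + N(q(-2, 2))*(-6) = -1 - 24*(-6) = -1 + 144 = 143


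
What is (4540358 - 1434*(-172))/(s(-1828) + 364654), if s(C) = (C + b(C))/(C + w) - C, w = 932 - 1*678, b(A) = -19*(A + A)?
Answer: 1883686861/144193758 ≈ 13.064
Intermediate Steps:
b(A) = -38*A
w = 254 (w = 932 - 678 = 254)
s(C) = -C - 37*C/(254 + C) (s(C) = (C - 38*C)/(C + 254) - C = (-37*C)/(254 + C) - C = -37*C/(254 + C) - C = -C - 37*C/(254 + C))
(4540358 - 1434*(-172))/(s(-1828) + 364654) = (4540358 - 1434*(-172))/(-1828*(-291 - 1*(-1828))/(254 - 1828) + 364654) = (4540358 + 246648)/(-1828*(-291 + 1828)/(-1574) + 364654) = 4787006/(-1828*(-1/1574)*1537 + 364654) = 4787006/(1404818/787 + 364654) = 4787006/(288387516/787) = 4787006*(787/288387516) = 1883686861/144193758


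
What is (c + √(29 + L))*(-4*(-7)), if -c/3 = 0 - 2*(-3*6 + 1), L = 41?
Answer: -2856 + 28*√70 ≈ -2621.7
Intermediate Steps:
c = -102 (c = -3*(0 - 2*(-3*6 + 1)) = -3*(0 - 2*(-18 + 1)) = -3*(0 - 2*(-17)) = -3*(0 + 34) = -3*34 = -102)
(c + √(29 + L))*(-4*(-7)) = (-102 + √(29 + 41))*(-4*(-7)) = (-102 + √70)*28 = -2856 + 28*√70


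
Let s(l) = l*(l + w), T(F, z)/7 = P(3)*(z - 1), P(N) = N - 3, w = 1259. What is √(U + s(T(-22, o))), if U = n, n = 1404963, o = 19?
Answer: 3*√156107 ≈ 1185.3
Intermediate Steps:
P(N) = -3 + N
T(F, z) = 0 (T(F, z) = 7*((-3 + 3)*(z - 1)) = 7*(0*(-1 + z)) = 7*0 = 0)
s(l) = l*(1259 + l) (s(l) = l*(l + 1259) = l*(1259 + l))
U = 1404963
√(U + s(T(-22, o))) = √(1404963 + 0*(1259 + 0)) = √(1404963 + 0*1259) = √(1404963 + 0) = √1404963 = 3*√156107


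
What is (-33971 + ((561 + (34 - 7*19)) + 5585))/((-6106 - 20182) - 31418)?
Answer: 13962/28853 ≈ 0.48390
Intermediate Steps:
(-33971 + ((561 + (34 - 7*19)) + 5585))/((-6106 - 20182) - 31418) = (-33971 + ((561 + (34 - 133)) + 5585))/(-26288 - 31418) = (-33971 + ((561 - 99) + 5585))/(-57706) = (-33971 + (462 + 5585))*(-1/57706) = (-33971 + 6047)*(-1/57706) = -27924*(-1/57706) = 13962/28853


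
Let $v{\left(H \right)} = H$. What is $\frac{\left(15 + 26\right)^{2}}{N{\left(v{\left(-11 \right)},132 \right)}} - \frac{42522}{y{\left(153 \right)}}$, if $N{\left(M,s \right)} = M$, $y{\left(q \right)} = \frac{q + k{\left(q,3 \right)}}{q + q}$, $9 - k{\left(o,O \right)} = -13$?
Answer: $- \frac{143423227}{1925} \approx -74506.0$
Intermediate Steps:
$k{\left(o,O \right)} = 22$ ($k{\left(o,O \right)} = 9 - -13 = 9 + 13 = 22$)
$y{\left(q \right)} = \frac{22 + q}{2 q}$ ($y{\left(q \right)} = \frac{q + 22}{q + q} = \frac{22 + q}{2 q}$)
$\frac{\left(15 + 26\right)^{2}}{N{\left(v{\left(-11 \right)},132 \right)}} - \frac{42522}{y{\left(153 \right)}} = \frac{\left(15 + 26\right)^{2}}{-11} - \frac{42522}{\frac{1}{2} \cdot \frac{1}{153} \left(22 + 153\right)} = 41^{2} \left(- \frac{1}{11}\right) - \frac{42522}{\frac{1}{2} \cdot \frac{1}{153} \cdot 175} = 1681 \left(- \frac{1}{11}\right) - \frac{42522}{\frac{175}{306}} = - \frac{1681}{11} - \frac{13011732}{175} = - \frac{143423227}{1925}$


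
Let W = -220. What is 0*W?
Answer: 0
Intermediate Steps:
0*W = 0*(-220) = 0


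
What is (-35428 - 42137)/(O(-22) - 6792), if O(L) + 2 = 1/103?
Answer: 7989195/699781 ≈ 11.417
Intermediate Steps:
O(L) = -205/103 (O(L) = -2 + 1/103 = -205/103)
(-35428 - 42137)/(O(-22) - 6792) = (-35428 - 42137)/(-205/103 - 6792) = -77565/(-699781/103) = -77565*(-103/699781) = 7989195/699781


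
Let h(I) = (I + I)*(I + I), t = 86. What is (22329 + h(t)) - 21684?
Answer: 30229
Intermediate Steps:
h(I) = 4*I**2 (h(I) = (2*I)*(2*I) = 4*I**2)
(22329 + h(t)) - 21684 = (22329 + 4*86**2) - 21684 = (22329 + 4*7396) - 21684 = (22329 + 29584) - 21684 = 51913 - 21684 = 30229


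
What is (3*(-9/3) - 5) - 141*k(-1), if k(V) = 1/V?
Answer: 127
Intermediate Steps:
k(V) = 1/V
(3*(-9/3) - 5) - 141*k(-1) = (3*(-9/3) - 5) - 141/(-1) = (3*(-9*1/3) - 5) - 141*(-1) = (3*(-3) - 5) + 141 = (-9 - 5) + 141 = -14 + 141 = 127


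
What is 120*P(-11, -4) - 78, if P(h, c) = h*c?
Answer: 5202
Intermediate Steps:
P(h, c) = c*h
120*P(-11, -4) - 78 = 120*(-4*(-11)) - 78 = 120*44 - 78 = 5280 - 78 = 5202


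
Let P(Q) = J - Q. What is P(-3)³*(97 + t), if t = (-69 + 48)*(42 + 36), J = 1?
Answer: -98624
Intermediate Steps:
t = -1638 (t = -21*78 = -1638)
P(Q) = 1 - Q
P(-3)³*(97 + t) = (1 - 1*(-3))³*(97 - 1638) = (1 + 3)³*(-1541) = 4³*(-1541) = 64*(-1541) = -98624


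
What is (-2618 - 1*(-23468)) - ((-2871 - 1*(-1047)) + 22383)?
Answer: 291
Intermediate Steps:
(-2618 - 1*(-23468)) - ((-2871 - 1*(-1047)) + 22383) = (-2618 + 23468) - ((-2871 + 1047) + 22383) = 20850 - (-1824 + 22383) = 20850 - 1*20559 = 20850 - 20559 = 291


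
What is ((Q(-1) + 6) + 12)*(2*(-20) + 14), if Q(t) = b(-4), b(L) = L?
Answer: -364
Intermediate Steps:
Q(t) = -4
((Q(-1) + 6) + 12)*(2*(-20) + 14) = ((-4 + 6) + 12)*(2*(-20) + 14) = (2 + 12)*(-40 + 14) = 14*(-26) = -364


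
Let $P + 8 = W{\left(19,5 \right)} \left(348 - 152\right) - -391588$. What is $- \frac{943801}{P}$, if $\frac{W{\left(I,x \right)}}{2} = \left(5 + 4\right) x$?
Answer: $- \frac{943801}{409220} \approx -2.3063$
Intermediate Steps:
$W{\left(I,x \right)} = 18 x$ ($W{\left(I,x \right)} = 2 \left(5 + 4\right) x = 2 \cdot 9 x = 18 x$)
$P = 409220$ ($P = -8 + \left(18 \cdot 5 \left(348 - 152\right) - -391588\right) = -8 + \left(90 \cdot 196 + 391588\right) = -8 + \left(17640 + 391588\right) = -8 + 409228 = 409220$)
$- \frac{943801}{P} = - \frac{943801}{409220}$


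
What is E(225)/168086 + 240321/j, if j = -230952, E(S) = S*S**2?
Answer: 431715504899/6469966312 ≈ 66.726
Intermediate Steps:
E(S) = S**3
E(225)/168086 + 240321/j = 225**3/168086 + 240321/(-230952) = 11390625*(1/168086) + 240321*(-1/230952) = 11390625/168086 - 80107/76984 = 431715504899/6469966312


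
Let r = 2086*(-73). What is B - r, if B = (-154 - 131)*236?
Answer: 85018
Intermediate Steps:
r = -152278
B = -67260 (B = -285*236 = -67260)
B - r = -67260 - 1*(-152278) = -67260 + 152278 = 85018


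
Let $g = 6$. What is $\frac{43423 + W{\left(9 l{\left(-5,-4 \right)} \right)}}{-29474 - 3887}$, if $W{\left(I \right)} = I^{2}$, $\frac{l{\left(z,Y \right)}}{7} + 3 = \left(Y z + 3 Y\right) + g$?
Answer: $- \frac{523672}{33361} \approx -15.697$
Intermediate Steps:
$l{\left(z,Y \right)} = 21 + 21 Y + 7 Y z$ ($l{\left(z,Y \right)} = -21 + 7 \left(\left(Y z + 3 Y\right) + 6\right) = -21 + 7 \left(\left(3 Y + Y z\right) + 6\right) = -21 + 7 \left(6 + 3 Y + Y z\right) = -21 + \left(42 + 21 Y + 7 Y z\right) = 21 + 21 Y + 7 Y z$)
$\frac{43423 + W{\left(9 l{\left(-5,-4 \right)} \right)}}{-29474 - 3887} = \frac{43423 + \left(9 \left(21 + 21 \left(-4\right) + 7 \left(-4\right) \left(-5\right)\right)\right)^{2}}{-29474 - 3887} = \frac{43423 + \left(9 \left(21 - 84 + 140\right)\right)^{2}}{-33361} = \left(43423 + \left(9 \cdot 77\right)^{2}\right) \left(- \frac{1}{33361}\right) = \left(43423 + 693^{2}\right) \left(- \frac{1}{33361}\right) = \left(43423 + 480249\right) \left(- \frac{1}{33361}\right) = 523672 \left(- \frac{1}{33361}\right) = - \frac{523672}{33361}$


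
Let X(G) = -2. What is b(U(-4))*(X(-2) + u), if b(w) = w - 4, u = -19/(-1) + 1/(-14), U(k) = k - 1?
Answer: -2133/14 ≈ -152.36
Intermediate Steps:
U(k) = -1 + k
u = 265/14 (u = -19*(-1) + 1*(-1/14) = 19 - 1/14 = 265/14 ≈ 18.929)
b(w) = -4 + w
b(U(-4))*(X(-2) + u) = (-4 + (-1 - 4))*(-2 + 265/14) = (-4 - 5)*(237/14) = -9*237/14 = -2133/14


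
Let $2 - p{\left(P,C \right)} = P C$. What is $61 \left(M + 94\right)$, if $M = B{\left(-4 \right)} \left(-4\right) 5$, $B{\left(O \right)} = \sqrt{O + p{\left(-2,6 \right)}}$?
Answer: $5734 - 1220 \sqrt{10} \approx 1876.0$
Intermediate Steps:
$p{\left(P,C \right)} = 2 - C P$ ($p{\left(P,C \right)} = 2 - P C = 2 - C P$)
$B{\left(O \right)} = \sqrt{14 + O}$ ($B{\left(O \right)} = \sqrt{O - \left(-2 + 6 \left(-2\right)\right)} = \sqrt{O + \left(2 + 12\right)} = \sqrt{O + 14} = \sqrt{14 + O}$)
$M = - 20 \sqrt{10}$ ($M = \sqrt{14 - 4} \left(-4\right) 5 = \sqrt{10} \left(-4\right) 5 = - 4 \sqrt{10} \cdot 5 = - 20 \sqrt{10} \approx -63.246$)
$61 \left(M + 94\right) = 61 \left(- 20 \sqrt{10} + 94\right) = 61 \left(94 - 20 \sqrt{10}\right) = 5734 - 1220 \sqrt{10}$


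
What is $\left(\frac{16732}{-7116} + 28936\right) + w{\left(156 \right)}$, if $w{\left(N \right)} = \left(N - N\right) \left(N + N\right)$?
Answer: $\frac{51472961}{1779} \approx 28934.0$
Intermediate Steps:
$w{\left(N \right)} = 0$ ($w{\left(N \right)} = 0 \cdot 2 N = 0$)
$\left(\frac{16732}{-7116} + 28936\right) + w{\left(156 \right)} = \left(\frac{16732}{-7116} + 28936\right) + 0 = \left(16732 \left(- \frac{1}{7116}\right) + 28936\right) + 0 = \left(- \frac{4183}{1779} + 28936\right) + 0 = \frac{51472961}{1779} + 0 = \frac{51472961}{1779}$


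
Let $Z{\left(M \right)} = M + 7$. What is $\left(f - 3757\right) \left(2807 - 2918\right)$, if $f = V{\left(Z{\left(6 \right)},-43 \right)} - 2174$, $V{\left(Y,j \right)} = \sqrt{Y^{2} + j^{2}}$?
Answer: $658341 - 111 \sqrt{2018} \approx 6.5336 \cdot 10^{5}$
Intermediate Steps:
$Z{\left(M \right)} = 7 + M$
$f = -2174 + \sqrt{2018}$ ($f = \sqrt{\left(7 + 6\right)^{2} + \left(-43\right)^{2}} - 2174 = \sqrt{13^{2} + 1849} - 2174 = \sqrt{169 + 1849} - 2174 = \sqrt{2018} - 2174 = -2174 + \sqrt{2018} \approx -2129.1$)
$\left(f - 3757\right) \left(2807 - 2918\right) = \left(\left(-2174 + \sqrt{2018}\right) - 3757\right) \left(2807 - 2918\right) = \left(-5931 + \sqrt{2018}\right) \left(-111\right) = 658341 - 111 \sqrt{2018}$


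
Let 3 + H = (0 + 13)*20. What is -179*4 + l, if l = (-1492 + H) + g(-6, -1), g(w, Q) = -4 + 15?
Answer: -1940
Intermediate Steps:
g(w, Q) = 11
H = 257 (H = -3 + (0 + 13)*20 = -3 + 13*20 = -3 + 260 = 257)
l = -1224 (l = (-1492 + 257) + 11 = -1235 + 11 = -1224)
-179*4 + l = -179*4 - 1224 = -716 - 1224 = -1940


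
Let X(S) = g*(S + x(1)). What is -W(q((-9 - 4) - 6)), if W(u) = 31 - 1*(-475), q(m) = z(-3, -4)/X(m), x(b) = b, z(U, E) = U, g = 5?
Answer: -506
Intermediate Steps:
X(S) = 5 + 5*S (X(S) = 5*(S + 1) = 5*(1 + S) = 5 + 5*S)
q(m) = -3/(5 + 5*m)
W(u) = 506 (W(u) = 31 + 475 = 506)
-W(q((-9 - 4) - 6)) = -1*506 = -506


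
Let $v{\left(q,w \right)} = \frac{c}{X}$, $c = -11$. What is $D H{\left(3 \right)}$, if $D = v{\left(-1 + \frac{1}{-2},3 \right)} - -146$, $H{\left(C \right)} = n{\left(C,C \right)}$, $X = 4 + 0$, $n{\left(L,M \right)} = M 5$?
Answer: $\frac{8595}{4} \approx 2148.8$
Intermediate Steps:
$n{\left(L,M \right)} = 5 M$
$X = 4$
$H{\left(C \right)} = 5 C$
$v{\left(q,w \right)} = - \frac{11}{4}$
$D = \frac{573}{4}$ ($D = - \frac{11}{4} - -146 = - \frac{11}{4} + 146 = \frac{573}{4} \approx 143.25$)
$D H{\left(3 \right)} = \frac{573 \cdot 5 \cdot 3}{4} = \frac{573}{4} \cdot 15 = \frac{8595}{4}$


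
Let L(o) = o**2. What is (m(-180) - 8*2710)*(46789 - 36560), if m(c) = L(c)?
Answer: 109654880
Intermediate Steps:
m(c) = c**2
(m(-180) - 8*2710)*(46789 - 36560) = ((-180)**2 - 8*2710)*(46789 - 36560) = (32400 - 21680)*10229 = 10720*10229 = 109654880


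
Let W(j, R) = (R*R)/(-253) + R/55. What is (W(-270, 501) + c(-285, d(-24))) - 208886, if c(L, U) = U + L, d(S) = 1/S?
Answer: -6380276393/30360 ≈ -2.1015e+5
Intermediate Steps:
d(S) = 1/S
W(j, R) = -R²/253 + R/55 (W(j, R) = R²*(-1/253) + R*(1/55) = -R²/253 + R/55)
c(L, U) = L + U
(W(-270, 501) + c(-285, d(-24))) - 208886 = ((1/1265)*501*(23 - 5*501) + (-285 + 1/(-24))) - 208886 = ((1/1265)*501*(23 - 2505) + (-285 - 1/24)) - 208886 = ((1/1265)*501*(-2482) - 6841/24) - 208886 = (-1243482/1265 - 6841/24) - 208886 = -38497433/30360 - 208886 = -6380276393/30360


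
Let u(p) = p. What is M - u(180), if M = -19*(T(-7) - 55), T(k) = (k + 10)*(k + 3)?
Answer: 1093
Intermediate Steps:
T(k) = (3 + k)*(10 + k) (T(k) = (10 + k)*(3 + k) = (3 + k)*(10 + k))
M = 1273 (M = -19*((30 + (-7)**2 + 13*(-7)) - 55) = -19*((30 + 49 - 91) - 55) = -19*(-12 - 55) = -19*(-67) = 1273)
M - u(180) = 1273 - 1*180 = 1273 - 180 = 1093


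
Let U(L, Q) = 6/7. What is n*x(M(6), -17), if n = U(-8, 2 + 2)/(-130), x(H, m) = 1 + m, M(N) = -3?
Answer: 48/455 ≈ 0.10549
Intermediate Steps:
U(L, Q) = 6/7 (U(L, Q) = 6*(⅐) = 6/7)
n = -3/455 (n = (6/7)/(-130) = (6/7)*(-1/130) = -3/455 ≈ -0.0065934)
n*x(M(6), -17) = -3*(1 - 17)/455 = -3/455*(-16) = 48/455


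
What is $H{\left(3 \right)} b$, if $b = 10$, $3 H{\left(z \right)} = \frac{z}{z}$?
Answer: $\frac{10}{3} \approx 3.3333$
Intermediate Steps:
$H{\left(z \right)} = \frac{1}{3}$ ($H{\left(z \right)} = \frac{z \frac{1}{z}}{3} = \frac{1}{3} \cdot 1 = \frac{1}{3}$)
$H{\left(3 \right)} b = \frac{1}{3} \cdot 10 = \frac{10}{3}$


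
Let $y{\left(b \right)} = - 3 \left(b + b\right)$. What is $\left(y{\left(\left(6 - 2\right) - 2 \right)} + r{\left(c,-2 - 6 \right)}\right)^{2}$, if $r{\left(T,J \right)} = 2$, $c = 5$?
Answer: $100$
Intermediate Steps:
$y{\left(b \right)} = - 6 b$ ($y{\left(b \right)} = - 3 \cdot 2 b = - 6 b$)
$\left(y{\left(\left(6 - 2\right) - 2 \right)} + r{\left(c,-2 - 6 \right)}\right)^{2} = \left(- 6 \left(\left(6 - 2\right) - 2\right) + 2\right)^{2} = \left(- 6 \left(4 - 2\right) + 2\right)^{2} = \left(\left(-6\right) 2 + 2\right)^{2} = \left(-12 + 2\right)^{2} = \left(-10\right)^{2} = 100$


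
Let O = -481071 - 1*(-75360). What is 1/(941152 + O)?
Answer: 1/535441 ≈ 1.8676e-6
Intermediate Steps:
O = -405711 (O = -481071 + 75360 = -405711)
1/(941152 + O) = 1/(941152 - 405711) = 1/535441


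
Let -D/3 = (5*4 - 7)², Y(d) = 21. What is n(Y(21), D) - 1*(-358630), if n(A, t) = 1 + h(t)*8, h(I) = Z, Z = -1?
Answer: 358623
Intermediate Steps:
h(I) = -1
D = -507 (D = -3*(5*4 - 7)² = -3*(20 - 7)² = -3*13² = -3*169 = -507)
n(A, t) = -7 (n(A, t) = 1 - 1*8 = 1 - 8 = -7)
n(Y(21), D) - 1*(-358630) = -7 - 1*(-358630) = -7 + 358630 = 358623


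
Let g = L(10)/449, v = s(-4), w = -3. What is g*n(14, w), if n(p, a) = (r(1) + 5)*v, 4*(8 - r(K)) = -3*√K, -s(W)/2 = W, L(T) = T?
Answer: 1100/449 ≈ 2.4499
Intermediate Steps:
s(W) = -2*W
r(K) = 8 + 3*√K/4 (r(K) = 8 - (-3)*√K/4 = 8 + 3*√K/4)
v = 8 (v = -2*(-4) = 8)
n(p, a) = 110 (n(p, a) = ((8 + 3*√1/4) + 5)*8 = ((8 + (¾)*1) + 5)*8 = ((8 + ¾) + 5)*8 = (35/4 + 5)*8 = (55/4)*8 = 110)
g = 10/449 ≈ 0.022272
g*n(14, w) = (10/449)*110 = 1100/449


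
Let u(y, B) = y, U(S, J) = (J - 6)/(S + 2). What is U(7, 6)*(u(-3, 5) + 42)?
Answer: 0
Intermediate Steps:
U(S, J) = (-6 + J)/(2 + S)
U(7, 6)*(u(-3, 5) + 42) = ((-6 + 6)/(2 + 7))*(-3 + 42) = (0/9)*39 = ((⅑)*0)*39 = 0*39 = 0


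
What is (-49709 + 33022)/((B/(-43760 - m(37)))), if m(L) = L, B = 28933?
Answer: 730840539/28933 ≈ 25260.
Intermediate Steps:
(-49709 + 33022)/((B/(-43760 - m(37)))) = (-49709 + 33022)/((28933/(-43760 - 1*37))) = -16687/(28933/(-43760 - 37)) = -16687/(28933/(-43797)) = -16687/(28933*(-1/43797)) = -16687/(-28933/43797) = -16687*(-43797/28933) = 730840539/28933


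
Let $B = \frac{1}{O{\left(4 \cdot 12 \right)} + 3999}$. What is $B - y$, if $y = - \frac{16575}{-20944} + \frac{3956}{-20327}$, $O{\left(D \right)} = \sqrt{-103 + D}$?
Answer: $\frac{- 14945033 \sqrt{55} + 59740144103 i}{25042864 \left(\sqrt{55} - 3999 i\right)} \approx -0.59653 - 4.6374 \cdot 10^{-7} i$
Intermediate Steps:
$y = \frac{14945033}{25042864}$ ($y = \left(-16575\right) \left(- \frac{1}{20944}\right) + 3956 \left(- \frac{1}{20327}\right) = \frac{975}{1232} - \frac{3956}{20327} = \frac{14945033}{25042864} \approx 0.59678$)
$B = \frac{1}{3999 + i \sqrt{55}}$ ($B = \frac{1}{\sqrt{-103 + 4 \cdot 12} + 3999} = \frac{1}{\sqrt{-103 + 48} + 3999} = \frac{1}{\sqrt{-55} + 3999} = \frac{1}{i \sqrt{55} + 3999} = \frac{1}{3999 + i \sqrt{55}} \approx 0.00025006 - 4.64 \cdot 10^{-7} i$)
$B - y = \left(\frac{3999}{15992056} - \frac{i \sqrt{55}}{15992056}\right) - \frac{14945033}{25042864} = - \frac{29862707280589}{50060860436048} - \frac{i \sqrt{55}}{15992056}$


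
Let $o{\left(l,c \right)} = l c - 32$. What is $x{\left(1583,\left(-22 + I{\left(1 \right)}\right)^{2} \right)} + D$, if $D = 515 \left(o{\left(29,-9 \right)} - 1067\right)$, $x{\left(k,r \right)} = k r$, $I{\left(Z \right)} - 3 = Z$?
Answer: $-187508$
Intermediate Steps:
$o{\left(l,c \right)} = -32 + c l$ ($o{\left(l,c \right)} = c l - 32 = -32 + c l$)
$I{\left(Z \right)} = 3 + Z$
$D = -700400$ ($D = 515 \left(\left(-32 - 261\right) - 1067\right) = 515 \left(-293 - 1067\right) = 515 \left(-1360\right) = -700400$)
$x{\left(1583,\left(-22 + I{\left(1 \right)}\right)^{2} \right)} + D = 1583 \left(-22 + \left(3 + 1\right)\right)^{2} - 700400 = 1583 \left(-22 + 4\right)^{2} - 700400 = 1583 \left(-18\right)^{2} - 700400 = 1583 \cdot 324 - 700400 = 512892 - 700400 = -187508$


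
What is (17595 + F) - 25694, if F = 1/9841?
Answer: -79702258/9841 ≈ -8099.0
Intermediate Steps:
F = 1/9841 ≈ 0.00010162
(17595 + F) - 25694 = (17595 + 1/9841) - 25694 = 173152396/9841 - 25694 = -79702258/9841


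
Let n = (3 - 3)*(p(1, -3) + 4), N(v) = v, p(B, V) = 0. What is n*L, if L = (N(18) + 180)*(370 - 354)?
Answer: 0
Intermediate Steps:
L = 3168 (L = (18 + 180)*(370 - 354) = 198*16 = 3168)
n = 0 (n = (3 - 3)*(0 + 4) = 0*4 = 0)
n*L = 0*3168 = 0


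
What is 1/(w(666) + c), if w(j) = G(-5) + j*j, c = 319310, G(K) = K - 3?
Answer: 1/762858 ≈ 1.3109e-6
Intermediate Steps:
G(K) = -3 + K
w(j) = -8 + j² (w(j) = (-3 - 5) + j*j = -8 + j²)
1/(w(666) + c) = 1/((-8 + 666²) + 319310) = 1/((-8 + 443556) + 319310) = 1/(443548 + 319310) = 1/762858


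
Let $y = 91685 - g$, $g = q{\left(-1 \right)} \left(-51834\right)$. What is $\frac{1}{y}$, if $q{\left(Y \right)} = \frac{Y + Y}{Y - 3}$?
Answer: $\frac{1}{117602} \approx 8.5033 \cdot 10^{-6}$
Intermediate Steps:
$q{\left(Y \right)} = \frac{2 Y}{-3 + Y}$
$g = -25917$ ($g = 2 \left(-1\right) \frac{1}{-3 - 1} \left(-51834\right) = 2 \left(-1\right) \frac{1}{-4} \left(-51834\right) = 2 \left(-1\right) \left(- \frac{1}{4}\right) \left(-51834\right) = \frac{1}{2} \left(-51834\right) = -25917$)
$y = 117602$ ($y = 91685 - -25917 = 91685 + 25917 = 117602$)
$\frac{1}{y} = \frac{1}{117602}$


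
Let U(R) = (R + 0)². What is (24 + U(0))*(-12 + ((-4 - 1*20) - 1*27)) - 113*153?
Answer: -18801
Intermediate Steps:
U(R) = R²
(24 + U(0))*(-12 + ((-4 - 1*20) - 1*27)) - 113*153 = (24 + 0²)*(-12 + ((-4 - 1*20) - 1*27)) - 113*153 = (24 + 0)*(-12 + ((-4 - 20) - 27)) - 17289 = 24*(-12 + (-24 - 27)) - 17289 = 24*(-12 - 51) - 17289 = 24*(-63) - 17289 = -1512 - 17289 = -18801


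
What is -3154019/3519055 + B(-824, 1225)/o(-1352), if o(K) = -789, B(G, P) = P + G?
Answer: -3899662046/2776534395 ≈ -1.4045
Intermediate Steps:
B(G, P) = G + P
-3154019/3519055 + B(-824, 1225)/o(-1352) = -3154019/3519055 + (-824 + 1225)/(-789) = -3154019*1/3519055 + 401*(-1/789) = -3154019/3519055 - 401/789 = -3899662046/2776534395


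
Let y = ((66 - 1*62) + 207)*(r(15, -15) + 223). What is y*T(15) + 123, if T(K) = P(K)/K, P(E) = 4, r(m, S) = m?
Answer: 202717/15 ≈ 13514.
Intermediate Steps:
T(K) = 4/K
y = 50218 (y = ((66 - 1*62) + 207)*(15 + 223) = ((66 - 62) + 207)*238 = (4 + 207)*238 = 211*238 = 50218)
y*T(15) + 123 = 50218*(4/15) + 123 = 200872/15 + 123 = 202717/15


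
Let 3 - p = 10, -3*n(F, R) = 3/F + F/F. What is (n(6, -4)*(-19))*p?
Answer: -133/2 ≈ -66.500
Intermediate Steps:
n(F, R) = -⅓ - 1/F (n(F, R) = -(3/F + F/F)/3 = -(3/F + 1)/3 = -(1 + 3/F)/3 = -⅓ - 1/F)
p = -7 (p = 3 - 1*10 = 3 - 10 = -7)
(n(6, -4)*(-19))*p = (((⅓)*(-3 - 1*6)/6)*(-19))*(-7) = (((⅓)*(⅙)*(-3 - 6))*(-19))*(-7) = (((⅓)*(⅙)*(-9))*(-19))*(-7) = -½*(-19)*(-7) = (19/2)*(-7) = -133/2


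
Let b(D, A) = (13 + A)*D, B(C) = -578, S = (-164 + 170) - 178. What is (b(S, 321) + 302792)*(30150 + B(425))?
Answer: 7255312768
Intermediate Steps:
S = -172 (S = 6 - 178 = -172)
b(D, A) = D*(13 + A)
(b(S, 321) + 302792)*(30150 + B(425)) = (-172*(13 + 321) + 302792)*(30150 - 578) = (-172*334 + 302792)*29572 = (-57448 + 302792)*29572 = 245344*29572 = 7255312768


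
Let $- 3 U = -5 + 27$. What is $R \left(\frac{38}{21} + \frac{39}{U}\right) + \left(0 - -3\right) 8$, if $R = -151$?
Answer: $\frac{255859}{462} \approx 553.81$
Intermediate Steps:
$U = - \frac{22}{3}$ ($U = - \frac{-5 + 27}{3} = \left(- \frac{1}{3}\right) 22 = - \frac{22}{3} \approx -7.3333$)
$R \left(\frac{38}{21} + \frac{39}{U}\right) + \left(0 - -3\right) 8 = - 151 \left(\frac{38}{21} + \frac{39}{- \frac{22}{3}}\right) + \left(0 - -3\right) 8 = - 151 \left(38 \cdot \frac{1}{21} + 39 \left(- \frac{3}{22}\right)\right) + \left(0 + 3\right) 8 = - 151 \left(\frac{38}{21} - \frac{117}{22}\right) + 3 \cdot 8 = \left(-151\right) \left(- \frac{1621}{462}\right) + 24 = \frac{244771}{462} + 24 = \frac{255859}{462}$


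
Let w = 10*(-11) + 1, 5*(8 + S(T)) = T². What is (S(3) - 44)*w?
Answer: 27359/5 ≈ 5471.8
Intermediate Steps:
S(T) = -8 + T²/5
w = -109 (w = -110 + 1 = -109)
(S(3) - 44)*w = ((-8 + (⅕)*3²) - 44)*(-109) = ((-8 + (⅕)*9) - 44)*(-109) = ((-8 + 9/5) - 44)*(-109) = (-31/5 - 44)*(-109) = -251/5*(-109) = 27359/5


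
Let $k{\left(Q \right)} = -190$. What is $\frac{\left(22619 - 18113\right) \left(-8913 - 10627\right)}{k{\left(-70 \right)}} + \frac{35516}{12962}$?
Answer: $\frac{57063753646}{123139} \approx 4.6341 \cdot 10^{5}$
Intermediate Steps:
$\frac{\left(22619 - 18113\right) \left(-8913 - 10627\right)}{k{\left(-70 \right)}} + \frac{35516}{12962} = \frac{\left(22619 - 18113\right) \left(-8913 - 10627\right)}{-190} + \frac{35516}{12962} = 4506 \left(-19540\right) \left(- \frac{1}{190}\right) + 35516 \cdot \frac{1}{12962} = \left(-88047240\right) \left(- \frac{1}{190}\right) + \frac{17758}{6481} = \frac{8804724}{19} + \frac{17758}{6481} = \frac{57063753646}{123139}$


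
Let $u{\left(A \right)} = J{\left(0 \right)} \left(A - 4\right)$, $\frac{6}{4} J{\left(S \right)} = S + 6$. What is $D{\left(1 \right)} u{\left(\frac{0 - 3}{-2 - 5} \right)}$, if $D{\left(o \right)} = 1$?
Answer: $- \frac{100}{7} \approx -14.286$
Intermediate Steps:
$J{\left(S \right)} = 4 + \frac{2 S}{3}$ ($J{\left(S \right)} = \frac{2 \left(S + 6\right)}{3} = \frac{2 \left(6 + S\right)}{3} = 4 + \frac{2 S}{3}$)
$u{\left(A \right)} = -16 + 4 A$ ($u{\left(A \right)} = \left(4 + \frac{2}{3} \cdot 0\right) \left(A - 4\right) = \left(4 + 0\right) \left(-4 + A\right) = 4 \left(-4 + A\right) = -16 + 4 A$)
$D{\left(1 \right)} u{\left(\frac{0 - 3}{-2 - 5} \right)} = 1 \left(-16 + 4 \frac{0 - 3}{-2 - 5}\right) = 1 \left(-16 + 4 \left(- \frac{3}{-7}\right)\right) = 1 \left(-16 + 4 \left(\left(-3\right) \left(- \frac{1}{7}\right)\right)\right) = 1 \left(-16 + 4 \cdot \frac{3}{7}\right) = 1 \left(-16 + \frac{12}{7}\right) = 1 \left(- \frac{100}{7}\right) = - \frac{100}{7}$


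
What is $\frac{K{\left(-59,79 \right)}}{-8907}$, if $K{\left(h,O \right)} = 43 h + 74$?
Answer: $\frac{821}{2969} \approx 0.27652$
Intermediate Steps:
$K{\left(h,O \right)} = 74 + 43 h$
$\frac{K{\left(-59,79 \right)}}{-8907} = \frac{74 + 43 \left(-59\right)}{-8907} = \left(74 - 2537\right) \left(- \frac{1}{8907}\right) = \left(-2463\right) \left(- \frac{1}{8907}\right) = \frac{821}{2969}$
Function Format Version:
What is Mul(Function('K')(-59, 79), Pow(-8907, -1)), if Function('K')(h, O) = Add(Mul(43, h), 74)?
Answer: Rational(821, 2969) ≈ 0.27652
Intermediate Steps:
Function('K')(h, O) = Add(74, Mul(43, h))
Mul(Function('K')(-59, 79), Pow(-8907, -1)) = Mul(Add(74, Mul(43, -59)), Pow(-8907, -1)) = Mul(Add(74, -2537), Rational(-1, 8907)) = Mul(-2463, Rational(-1, 8907)) = Rational(821, 2969)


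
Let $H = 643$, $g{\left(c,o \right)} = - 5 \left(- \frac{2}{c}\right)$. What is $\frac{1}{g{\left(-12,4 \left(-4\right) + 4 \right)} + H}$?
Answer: $\frac{6}{3853} \approx 0.0015572$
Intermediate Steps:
$g{\left(c,o \right)} = \frac{10}{c}$
$\frac{1}{g{\left(-12,4 \left(-4\right) + 4 \right)} + H} = \frac{1}{\frac{10}{-12} + 643} = \frac{1}{10 \left(- \frac{1}{12}\right) + 643} = \frac{1}{- \frac{5}{6} + 643} = \frac{1}{\frac{3853}{6}} = \frac{6}{3853}$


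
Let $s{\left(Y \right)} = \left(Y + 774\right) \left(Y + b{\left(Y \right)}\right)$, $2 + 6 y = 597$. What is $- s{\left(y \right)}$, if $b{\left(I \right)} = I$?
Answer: $- \frac{3117205}{18} \approx -1.7318 \cdot 10^{5}$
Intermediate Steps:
$y = \frac{595}{6}$ ($y = - \frac{1}{3} + \frac{1}{6} \cdot 597 = - \frac{1}{3} + \frac{199}{2} = \frac{595}{6} \approx 99.167$)
$s{\left(Y \right)} = 2 Y \left(774 + Y\right)$ ($s{\left(Y \right)} = \left(Y + 774\right) \left(Y + Y\right) = \left(774 + Y\right) 2 Y = 2 Y \left(774 + Y\right)$)
$- s{\left(y \right)} = - \frac{2 \cdot 595 \left(774 + \frac{595}{6}\right)}{6} = - \frac{2 \cdot 595 \cdot 5239}{6 \cdot 6} = \left(-1\right) \frac{3117205}{18} = - \frac{3117205}{18}$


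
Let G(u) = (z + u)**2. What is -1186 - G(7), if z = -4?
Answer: -1195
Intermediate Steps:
G(u) = (-4 + u)**2
-1186 - G(7) = -1186 - (-4 + 7)**2 = -1186 - 1*3**2 = -1186 - 1*9 = -1186 - 9 = -1195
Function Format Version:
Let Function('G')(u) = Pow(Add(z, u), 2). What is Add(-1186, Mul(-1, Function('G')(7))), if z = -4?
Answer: -1195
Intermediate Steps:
Function('G')(u) = Pow(Add(-4, u), 2)
Add(-1186, Mul(-1, Function('G')(7))) = Add(-1186, Mul(-1, Pow(Add(-4, 7), 2))) = Add(-1186, Mul(-1, Pow(3, 2))) = Add(-1186, Mul(-1, 9)) = Add(-1186, -9) = -1195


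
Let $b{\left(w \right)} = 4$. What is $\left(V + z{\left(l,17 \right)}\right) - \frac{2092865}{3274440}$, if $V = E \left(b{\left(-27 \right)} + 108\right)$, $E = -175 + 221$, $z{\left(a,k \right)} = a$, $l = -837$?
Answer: $\frac{2825423147}{654888} \approx 4314.4$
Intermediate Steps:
$E = 46$
$V = 5152$ ($V = 46 \left(4 + 108\right) = 46 \cdot 112 = 5152$)
$\left(V + z{\left(l,17 \right)}\right) - \frac{2092865}{3274440} = \left(5152 - 837\right) - \frac{2092865}{3274440} = 4315 - \frac{418573}{654888} = \frac{2825423147}{654888}$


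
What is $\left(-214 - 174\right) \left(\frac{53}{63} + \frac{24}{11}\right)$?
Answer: $- \frac{812860}{693} \approx -1173.0$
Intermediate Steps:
$\left(-214 - 174\right) \left(\frac{53}{63} + \frac{24}{11}\right) = - 388 \left(53 \cdot \frac{1}{63} + 24 \cdot \frac{1}{11}\right) = - 388 \left(\frac{53}{63} + \frac{24}{11}\right) = \left(-388\right) \frac{2095}{693} = - \frac{812860}{693}$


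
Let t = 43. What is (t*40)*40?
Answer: 68800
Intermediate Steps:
(t*40)*40 = (43*40)*40 = 1720*40 = 68800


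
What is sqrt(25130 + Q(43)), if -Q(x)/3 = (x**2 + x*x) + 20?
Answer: 2*sqrt(3494) ≈ 118.22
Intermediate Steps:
Q(x) = -60 - 6*x**2 (Q(x) = -3*((x**2 + x*x) + 20) = -3*((x**2 + x**2) + 20) = -3*(2*x**2 + 20) = -3*(20 + 2*x**2) = -60 - 6*x**2)
sqrt(25130 + Q(43)) = sqrt(25130 + (-60 - 6*43**2)) = sqrt(25130 + (-60 - 6*1849)) = sqrt(25130 + (-60 - 11094)) = sqrt(25130 - 11154) = sqrt(13976) = 2*sqrt(3494)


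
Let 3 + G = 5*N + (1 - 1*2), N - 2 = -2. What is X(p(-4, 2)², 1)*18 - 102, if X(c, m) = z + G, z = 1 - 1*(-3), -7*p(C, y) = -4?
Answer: -102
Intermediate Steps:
p(C, y) = 4/7 (p(C, y) = -⅐*(-4) = 4/7)
N = 0 (N = 2 - 2 = 0)
G = -4 (G = -3 + (5*0 + (1 - 1*2)) = -3 + (0 + (1 - 2)) = -3 + (0 - 1) = -3 - 1 = -4)
z = 4 (z = 1 + 3 = 4)
X(c, m) = 0 (X(c, m) = 4 - 4 = 0)
X(p(-4, 2)², 1)*18 - 102 = 0*18 - 102 = 0 - 102 = -102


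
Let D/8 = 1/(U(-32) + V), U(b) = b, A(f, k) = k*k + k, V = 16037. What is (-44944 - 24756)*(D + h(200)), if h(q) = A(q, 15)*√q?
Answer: -111520/3201 - 167280000*√2 ≈ -2.3657e+8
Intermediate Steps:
A(f, k) = k + k² (A(f, k) = k² + k = k + k²)
h(q) = 240*√q (h(q) = (15*(1 + 15))*√q = (15*16)*√q = 240*√q)
D = 8/16005 (D = 8/(-32 + 16037) = 8/16005 ≈ 0.00049984)
(-44944 - 24756)*(D + h(200)) = (-44944 - 24756)*(8/16005 + 240*√200) = -69700*(8/16005 + 240*(10*√2)) = -69700*(8/16005 + 2400*√2) = -111520/3201 - 167280000*√2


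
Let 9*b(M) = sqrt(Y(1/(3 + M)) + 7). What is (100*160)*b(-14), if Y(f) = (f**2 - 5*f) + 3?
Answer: 16000*sqrt(1266)/99 ≈ 5750.4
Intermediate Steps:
Y(f) = 3 + f**2 - 5*f
b(M) = sqrt(10 + (3 + M)**(-2) - 5/(3 + M))/9 (b(M) = sqrt((3 + (1/(3 + M))**2 - 5/(3 + M)) + 7)/9 = sqrt((3 + (3 + M)**(-2) - 5/(3 + M)) + 7)/9 = sqrt(10 + (3 + M)**(-2) - 5/(3 + M))/9)
(100*160)*b(-14) = (100*160)*(sqrt(10 - 5/(3 - 14) + 3/(3 - 14)**3 - 14/(3 - 14)**3)/9) = 16000*(sqrt(10 - 5/(-11) + 3/(-11)**3 - 14/(-11)**3)/9) = 16000*(sqrt(10 - 5*(-1/11) + 3*(-1/1331) - 14*(-1/1331))/9) = 16000*(sqrt(10 + 5/11 - 3/1331 + 14/1331)/9) = 16000*(sqrt(1266/121)/9) = 16000*((sqrt(1266)/11)/9) = 16000*(sqrt(1266)/99) = 16000*sqrt(1266)/99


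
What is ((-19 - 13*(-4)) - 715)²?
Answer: 465124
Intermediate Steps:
((-19 - 13*(-4)) - 715)² = ((-19 + 52) - 715)² = (33 - 715)² = (-682)² = 465124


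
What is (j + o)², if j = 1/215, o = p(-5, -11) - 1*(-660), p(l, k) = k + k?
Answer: 18815883241/46225 ≈ 4.0705e+5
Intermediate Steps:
p(l, k) = 2*k
o = 638 (o = 2*(-11) - 1*(-660) = -22 + 660 = 638)
j = 1/215 ≈ 0.0046512
(j + o)² = (1/215 + 638)² = (137171/215)² = 18815883241/46225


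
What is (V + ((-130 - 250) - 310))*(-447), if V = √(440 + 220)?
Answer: 308430 - 894*√165 ≈ 2.9695e+5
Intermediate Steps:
V = 2*√165 (V = √660 = 2*√165 ≈ 25.690)
(V + ((-130 - 250) - 310))*(-447) = (2*√165 + ((-130 - 250) - 310))*(-447) = (2*√165 + (-380 - 310))*(-447) = (2*√165 - 690)*(-447) = (-690 + 2*√165)*(-447) = 308430 - 894*√165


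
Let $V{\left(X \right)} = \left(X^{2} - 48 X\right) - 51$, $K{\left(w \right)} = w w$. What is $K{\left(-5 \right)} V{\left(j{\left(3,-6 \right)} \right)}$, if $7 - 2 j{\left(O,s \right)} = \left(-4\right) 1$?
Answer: $- \frac{28475}{4} \approx -7118.8$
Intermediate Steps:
$j{\left(O,s \right)} = \frac{11}{2}$ ($j{\left(O,s \right)} = \frac{7}{2} - \frac{\left(-4\right) 1}{2} = \frac{7}{2} - -2 = \frac{7}{2} + 2 = \frac{11}{2}$)
$K{\left(w \right)} = w^{2}$
$V{\left(X \right)} = -51 + X^{2} - 48 X$
$K{\left(-5 \right)} V{\left(j{\left(3,-6 \right)} \right)} = \left(-5\right)^{2} \left(-51 + \left(\frac{11}{2}\right)^{2} - 264\right) = 25 \left(-51 + \frac{121}{4} - 264\right) = 25 \left(- \frac{1139}{4}\right) = - \frac{28475}{4}$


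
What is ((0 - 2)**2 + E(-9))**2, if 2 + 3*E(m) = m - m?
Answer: 100/9 ≈ 11.111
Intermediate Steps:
E(m) = -2/3 (E(m) = -2/3 + (m - m)/3 = -2/3 + (1/3)*0 = -2/3 + 0 = -2/3)
((0 - 2)**2 + E(-9))**2 = ((0 - 2)**2 - 2/3)**2 = ((-2)**2 - 2/3)**2 = (4 - 2/3)**2 = (10/3)**2 = 100/9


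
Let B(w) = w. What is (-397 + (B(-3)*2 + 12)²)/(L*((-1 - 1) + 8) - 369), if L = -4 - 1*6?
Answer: 361/429 ≈ 0.84149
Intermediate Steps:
L = -10 (L = -4 - 6 = -10)
(-397 + (B(-3)*2 + 12)²)/(L*((-1 - 1) + 8) - 369) = (-397 + (-3*2 + 12)²)/(-10*((-1 - 1) + 8) - 369) = (-397 + (-6 + 12)²)/(-10*(-2 + 8) - 369) = (-397 + 6²)/(-10*6 - 369) = (-397 + 36)/(-60 - 369) = -361/(-429) = -361*(-1/429) = 361/429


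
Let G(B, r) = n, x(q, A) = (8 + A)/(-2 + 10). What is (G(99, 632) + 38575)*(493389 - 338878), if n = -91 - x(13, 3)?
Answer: 47567910971/8 ≈ 5.9460e+9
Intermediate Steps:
x(q, A) = 1 + A/8 (x(q, A) = (8 + A)/8 = (8 + A)*(⅛) = 1 + A/8)
n = -739/8 (n = -91 - (1 + (⅛)*3) = -91 - (1 + 3/8) = -91 - 1*11/8 = -91 - 11/8 = -739/8 ≈ -92.375)
G(B, r) = -739/8
(G(99, 632) + 38575)*(493389 - 338878) = (-739/8 + 38575)*(493389 - 338878) = (307861/8)*154511 = 47567910971/8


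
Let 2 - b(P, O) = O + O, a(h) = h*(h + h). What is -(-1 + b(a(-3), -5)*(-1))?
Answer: 13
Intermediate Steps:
a(h) = 2*h² (a(h) = h*(2*h) = 2*h²)
b(P, O) = 2 - 2*O (b(P, O) = 2 - (O + O) = 2 - 2*O)
-(-1 + b(a(-3), -5)*(-1)) = -(-1 + (2 - 2*(-5))*(-1)) = -(-1 + (2 + 10)*(-1)) = -(-1 + 12*(-1)) = -(-1 - 12) = -1*(-13) = 13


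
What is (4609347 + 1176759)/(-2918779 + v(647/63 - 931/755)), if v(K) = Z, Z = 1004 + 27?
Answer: -2893053/1458874 ≈ -1.9831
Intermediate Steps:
Z = 1031
v(K) = 1031
(4609347 + 1176759)/(-2918779 + v(647/63 - 931/755)) = (4609347 + 1176759)/(-2918779 + 1031) = 5786106/(-2917748) = 5786106*(-1/2917748) = -2893053/1458874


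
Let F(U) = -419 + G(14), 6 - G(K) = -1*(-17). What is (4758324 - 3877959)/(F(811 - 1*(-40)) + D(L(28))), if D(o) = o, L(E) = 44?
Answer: -880365/386 ≈ -2280.7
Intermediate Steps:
G(K) = -11 (G(K) = 6 - (-1)*(-17) = 6 - 1*17 = 6 - 17 = -11)
F(U) = -430 (F(U) = -419 - 11 = -430)
(4758324 - 3877959)/(F(811 - 1*(-40)) + D(L(28))) = (4758324 - 3877959)/(-430 + 44) = 880365/(-386) = 880365*(-1/386) = -880365/386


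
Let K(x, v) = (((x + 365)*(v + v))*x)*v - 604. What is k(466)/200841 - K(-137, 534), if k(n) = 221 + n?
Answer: 1192611681701721/66947 ≈ 1.7814e+10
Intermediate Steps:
K(x, v) = -604 + 2*x*v²*(365 + x) (K(x, v) = (((365 + x)*(2*v))*x)*v - 604 = ((2*v*(365 + x))*x)*v - 604 = (2*v*x*(365 + x))*v - 604 = 2*x*v²*(365 + x) - 604 = -604 + 2*x*v²*(365 + x))
k(466)/200841 - K(-137, 534) = (221 + 466)/200841 - (-604 + 2*534²*(-137)² + 730*(-137)*534²) = 687*(1/200841) - (-604 + 2*285156*18769 + 730*(-137)*285156) = 229/66947 - (-604 + 10704185928 - 28518451560) = 229/66947 - 1*(-17814266236) = 229/66947 + 17814266236 = 1192611681701721/66947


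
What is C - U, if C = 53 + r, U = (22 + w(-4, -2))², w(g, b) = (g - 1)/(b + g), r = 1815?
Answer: 48479/36 ≈ 1346.6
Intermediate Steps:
w(g, b) = (-1 + g)/(b + g)
U = 18769/36 (U = (22 + (-1 - 4)/(-2 - 4))² = (22 - 5/(-6))² = (22 - ⅙*(-5))² = (22 + ⅚)² = (137/6)² = 18769/36 ≈ 521.36)
C = 1868 (C = 53 + 1815 = 1868)
C - U = 1868 - 1*18769/36 = 1868 - 18769/36 = 48479/36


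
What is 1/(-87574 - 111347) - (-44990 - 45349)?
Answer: 17970324218/198921 ≈ 90339.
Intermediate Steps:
1/(-87574 - 111347) - (-44990 - 45349) = 1/(-198921) - 1*(-90339) = -1/198921 + 90339 = 17970324218/198921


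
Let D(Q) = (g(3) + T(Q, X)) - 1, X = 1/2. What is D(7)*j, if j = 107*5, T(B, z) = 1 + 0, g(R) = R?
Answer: 1605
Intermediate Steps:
X = ½ ≈ 0.50000
T(B, z) = 1
D(Q) = 3 (D(Q) = (3 + 1) - 1 = 4 - 1 = 3)
j = 535
D(7)*j = 3*535 = 1605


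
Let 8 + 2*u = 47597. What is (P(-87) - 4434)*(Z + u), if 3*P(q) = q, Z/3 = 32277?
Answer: -1076703213/2 ≈ -5.3835e+8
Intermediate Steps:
Z = 96831 (Z = 3*32277 = 96831)
P(q) = q/3
u = 47589/2 (u = -4 + (½)*47597 = -4 + 47597/2 = 47589/2 ≈ 23795.)
(P(-87) - 4434)*(Z + u) = ((⅓)*(-87) - 4434)*(96831 + 47589/2) = (-29 - 4434)*(241251/2) = -4463*241251/2 = -1076703213/2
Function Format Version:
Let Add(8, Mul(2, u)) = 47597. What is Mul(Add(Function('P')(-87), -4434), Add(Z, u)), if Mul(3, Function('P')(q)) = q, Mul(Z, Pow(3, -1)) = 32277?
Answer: Rational(-1076703213, 2) ≈ -5.3835e+8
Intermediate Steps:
Z = 96831 (Z = Mul(3, 32277) = 96831)
Function('P')(q) = Mul(Rational(1, 3), q)
u = Rational(47589, 2) (u = Add(-4, Mul(Rational(1, 2), 47597)) = Add(-4, Rational(47597, 2)) = Rational(47589, 2) ≈ 23795.)
Mul(Add(Function('P')(-87), -4434), Add(Z, u)) = Mul(Add(Mul(Rational(1, 3), -87), -4434), Add(96831, Rational(47589, 2))) = Mul(Add(-29, -4434), Rational(241251, 2)) = Mul(-4463, Rational(241251, 2)) = Rational(-1076703213, 2)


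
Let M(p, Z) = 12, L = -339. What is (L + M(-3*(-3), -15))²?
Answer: 106929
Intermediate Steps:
(L + M(-3*(-3), -15))² = (-339 + 12)² = (-327)² = 106929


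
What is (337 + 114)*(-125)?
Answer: -56375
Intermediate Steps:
(337 + 114)*(-125) = 451*(-125) = -56375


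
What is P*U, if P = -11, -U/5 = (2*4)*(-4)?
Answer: -1760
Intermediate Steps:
U = 160 (U = -5*2*4*(-4) = -40*(-4) = -5*(-32) = 160)
P*U = -11*160 = -1760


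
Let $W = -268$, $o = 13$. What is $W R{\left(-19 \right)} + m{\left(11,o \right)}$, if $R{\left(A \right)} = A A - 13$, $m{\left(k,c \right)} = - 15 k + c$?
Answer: $-93416$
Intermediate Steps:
$m{\left(k,c \right)} = c - 15 k$
$R{\left(A \right)} = -13 + A^{2}$ ($R{\left(A \right)} = A^{2} - 13 = -13 + A^{2}$)
$W R{\left(-19 \right)} + m{\left(11,o \right)} = - 268 \left(-13 + \left(-19\right)^{2}\right) + \left(13 - 165\right) = - 268 \left(-13 + 361\right) + \left(13 - 165\right) = \left(-268\right) 348 - 152 = -93264 - 152 = -93416$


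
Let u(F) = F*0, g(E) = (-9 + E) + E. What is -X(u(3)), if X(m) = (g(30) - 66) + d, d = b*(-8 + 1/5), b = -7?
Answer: -198/5 ≈ -39.600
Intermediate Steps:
g(E) = -9 + 2*E
u(F) = 0
d = 273/5 (d = -7*(-8 + 1/5) = -7*(-8 + ⅕) = -7*(-39/5) = 273/5 ≈ 54.600)
X(m) = 198/5 (X(m) = ((-9 + 2*30) - 66) + 273/5 = ((-9 + 60) - 66) + 273/5 = (51 - 66) + 273/5 = -15 + 273/5 = 198/5)
-X(u(3)) = -1*198/5 = -198/5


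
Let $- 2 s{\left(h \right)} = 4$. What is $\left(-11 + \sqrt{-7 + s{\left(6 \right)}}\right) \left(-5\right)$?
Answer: $55 - 15 i \approx 55.0 - 15.0 i$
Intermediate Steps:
$s{\left(h \right)} = -2$ ($s{\left(h \right)} = \left(- \frac{1}{2}\right) 4 = -2$)
$\left(-11 + \sqrt{-7 + s{\left(6 \right)}}\right) \left(-5\right) = \left(-11 + \sqrt{-7 - 2}\right) \left(-5\right) = \left(-11 + \sqrt{-9}\right) \left(-5\right) = \left(-11 + 3 i\right) \left(-5\right) = 55 - 15 i$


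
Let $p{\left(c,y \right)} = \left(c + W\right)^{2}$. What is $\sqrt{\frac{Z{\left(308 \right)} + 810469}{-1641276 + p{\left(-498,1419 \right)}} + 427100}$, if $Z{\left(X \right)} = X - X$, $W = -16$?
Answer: $\frac{\sqrt{202482420306197370}}{688540} \approx 653.53$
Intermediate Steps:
$p{\left(c,y \right)} = \left(-16 + c\right)^{2}$ ($p{\left(c,y \right)} = \left(c - 16\right)^{2} = \left(-16 + c\right)^{2}$)
$Z{\left(X \right)} = 0$
$\sqrt{\frac{Z{\left(308 \right)} + 810469}{-1641276 + p{\left(-498,1419 \right)}} + 427100} = \sqrt{\frac{0 + 810469}{-1641276 + \left(-16 - 498\right)^{2}} + 427100} = \sqrt{\frac{810469}{-1641276 + \left(-514\right)^{2}} + 427100} = \sqrt{\frac{810469}{-1641276 + 264196} + 427100} = \sqrt{\frac{810469}{-1377080} + 427100} = \sqrt{810469 \left(- \frac{1}{1377080}\right) + 427100} = \sqrt{- \frac{810469}{1377080} + 427100} = \sqrt{\frac{588150057531}{1377080}} = \frac{\sqrt{202482420306197370}}{688540}$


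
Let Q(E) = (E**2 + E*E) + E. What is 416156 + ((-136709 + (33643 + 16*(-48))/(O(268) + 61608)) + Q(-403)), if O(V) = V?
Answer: 37364597987/61876 ≈ 6.0386e+5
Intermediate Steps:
Q(E) = E + 2*E**2 (Q(E) = (E**2 + E**2) + E = 2*E**2 + E = E + 2*E**2)
416156 + ((-136709 + (33643 + 16*(-48))/(O(268) + 61608)) + Q(-403)) = 416156 + ((-136709 + (33643 + 16*(-48))/(268 + 61608)) - 403*(1 + 2*(-403))) = 416156 + ((-136709 + (33643 - 768)/61876) - 403*(1 - 806)) = 416156 + ((-136709 + 32875*(1/61876)) - 403*(-805)) = 416156 + ((-136709 + 32875/61876) + 324415) = 416156 + (-8458973209/61876 + 324415) = 416156 + 11614529331/61876 = 37364597987/61876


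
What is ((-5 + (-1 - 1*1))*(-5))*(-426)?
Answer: -14910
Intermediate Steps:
((-5 + (-1 - 1*1))*(-5))*(-426) = ((-5 + (-1 - 1))*(-5))*(-426) = ((-5 - 2)*(-5))*(-426) = -7*(-5)*(-426) = 35*(-426) = -14910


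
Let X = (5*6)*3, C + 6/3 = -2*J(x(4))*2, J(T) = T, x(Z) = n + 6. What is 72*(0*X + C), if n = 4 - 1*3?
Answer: -2160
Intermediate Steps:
n = 1 (n = 4 - 3 = 1)
x(Z) = 7 (x(Z) = 1 + 6 = 7)
C = -30 (C = -2 - 2*7*2 = -2 - 14*2 = -2 - 28 = -30)
X = 90 (X = 30*3 = 90)
72*(0*X + C) = 72*(0*90 - 30) = 72*(0 - 30) = 72*(-30) = -2160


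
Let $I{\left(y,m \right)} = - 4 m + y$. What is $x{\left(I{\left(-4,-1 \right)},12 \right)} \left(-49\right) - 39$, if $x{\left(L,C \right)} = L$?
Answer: $-39$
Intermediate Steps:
$I{\left(y,m \right)} = y - 4 m$
$x{\left(I{\left(-4,-1 \right)},12 \right)} \left(-49\right) - 39 = \left(-4 - -4\right) \left(-49\right) - 39 = \left(-4 + 4\right) \left(-49\right) - 39 = 0 \left(-49\right) - 39 = 0 - 39 = -39$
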